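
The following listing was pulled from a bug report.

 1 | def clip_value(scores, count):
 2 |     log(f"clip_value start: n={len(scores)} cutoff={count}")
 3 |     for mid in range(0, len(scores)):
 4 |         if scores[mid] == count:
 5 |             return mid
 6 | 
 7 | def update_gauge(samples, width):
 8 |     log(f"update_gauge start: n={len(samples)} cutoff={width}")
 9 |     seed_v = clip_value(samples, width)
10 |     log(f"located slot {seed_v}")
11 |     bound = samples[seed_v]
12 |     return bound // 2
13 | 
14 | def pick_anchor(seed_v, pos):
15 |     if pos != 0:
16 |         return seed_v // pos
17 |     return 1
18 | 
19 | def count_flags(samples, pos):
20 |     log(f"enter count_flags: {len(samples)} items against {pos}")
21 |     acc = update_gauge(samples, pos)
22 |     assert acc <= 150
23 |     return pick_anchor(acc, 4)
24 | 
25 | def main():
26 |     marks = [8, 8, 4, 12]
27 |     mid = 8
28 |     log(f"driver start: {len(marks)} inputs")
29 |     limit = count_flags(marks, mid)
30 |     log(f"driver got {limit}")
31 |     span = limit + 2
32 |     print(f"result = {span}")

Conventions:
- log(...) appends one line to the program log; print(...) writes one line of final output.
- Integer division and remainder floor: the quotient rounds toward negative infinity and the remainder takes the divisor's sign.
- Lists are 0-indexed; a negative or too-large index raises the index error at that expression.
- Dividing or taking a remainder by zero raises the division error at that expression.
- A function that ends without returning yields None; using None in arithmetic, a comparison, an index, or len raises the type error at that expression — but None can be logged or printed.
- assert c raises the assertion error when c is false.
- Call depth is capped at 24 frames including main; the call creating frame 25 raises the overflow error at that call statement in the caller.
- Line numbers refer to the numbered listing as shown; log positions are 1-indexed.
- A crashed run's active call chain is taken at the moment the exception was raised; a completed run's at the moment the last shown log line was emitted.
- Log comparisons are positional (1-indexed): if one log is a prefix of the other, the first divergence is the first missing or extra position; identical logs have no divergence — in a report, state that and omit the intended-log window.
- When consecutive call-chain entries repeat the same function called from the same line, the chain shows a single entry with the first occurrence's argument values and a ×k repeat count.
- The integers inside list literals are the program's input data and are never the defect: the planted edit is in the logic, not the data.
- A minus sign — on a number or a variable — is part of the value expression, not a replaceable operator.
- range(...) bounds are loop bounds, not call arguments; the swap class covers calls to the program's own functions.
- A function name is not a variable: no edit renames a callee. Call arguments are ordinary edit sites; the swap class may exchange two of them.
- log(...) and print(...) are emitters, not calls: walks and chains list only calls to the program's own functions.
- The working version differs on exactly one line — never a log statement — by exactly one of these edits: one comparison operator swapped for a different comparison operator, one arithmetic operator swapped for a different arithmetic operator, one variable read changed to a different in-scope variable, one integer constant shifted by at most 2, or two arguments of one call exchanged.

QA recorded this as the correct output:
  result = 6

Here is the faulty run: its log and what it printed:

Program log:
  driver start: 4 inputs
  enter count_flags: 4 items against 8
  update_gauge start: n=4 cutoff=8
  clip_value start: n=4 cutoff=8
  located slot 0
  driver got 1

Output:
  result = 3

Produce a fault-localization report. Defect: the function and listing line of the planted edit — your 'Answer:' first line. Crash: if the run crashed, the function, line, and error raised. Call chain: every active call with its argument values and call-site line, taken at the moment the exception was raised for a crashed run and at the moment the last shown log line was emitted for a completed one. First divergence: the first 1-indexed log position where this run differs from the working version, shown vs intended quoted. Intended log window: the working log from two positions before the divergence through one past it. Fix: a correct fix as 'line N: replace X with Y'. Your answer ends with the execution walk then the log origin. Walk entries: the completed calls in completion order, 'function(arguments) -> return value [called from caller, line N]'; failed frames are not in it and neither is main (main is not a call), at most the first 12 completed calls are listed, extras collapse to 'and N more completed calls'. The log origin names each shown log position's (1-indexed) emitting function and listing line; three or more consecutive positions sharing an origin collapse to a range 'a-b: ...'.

Answer: the defect is in update_gauge at line 12.
Core observation: Everything matches until log position 6, which reads 'driver got 1' in place of 'driver got 4'.
Call chain: main.
First divergence: position 6; shown 'driver got 1' vs intended 'driver got 4'.
Intended log window:
  4: clip_value start: n=4 cutoff=8
  5: located slot 0
  6: driver got 4
Execution walk:
  clip_value([8, 8, 4, 12], 8) -> 0  [called from update_gauge, line 9]
  update_gauge([8, 8, 4, 12], 8) -> 4  [called from count_flags, line 21]
  pick_anchor(4, 4) -> 1  [called from count_flags, line 23]
  count_flags([8, 8, 4, 12], 8) -> 1  [called from main, line 29]
Origin of each log line:
  1 — main, line 28
  2 — count_flags, line 20
  3 — update_gauge, line 8
  4 — clip_value, line 2
  5 — update_gauge, line 10
  6 — main, line 30
A correct fix: line 12: replace `//` with `*`.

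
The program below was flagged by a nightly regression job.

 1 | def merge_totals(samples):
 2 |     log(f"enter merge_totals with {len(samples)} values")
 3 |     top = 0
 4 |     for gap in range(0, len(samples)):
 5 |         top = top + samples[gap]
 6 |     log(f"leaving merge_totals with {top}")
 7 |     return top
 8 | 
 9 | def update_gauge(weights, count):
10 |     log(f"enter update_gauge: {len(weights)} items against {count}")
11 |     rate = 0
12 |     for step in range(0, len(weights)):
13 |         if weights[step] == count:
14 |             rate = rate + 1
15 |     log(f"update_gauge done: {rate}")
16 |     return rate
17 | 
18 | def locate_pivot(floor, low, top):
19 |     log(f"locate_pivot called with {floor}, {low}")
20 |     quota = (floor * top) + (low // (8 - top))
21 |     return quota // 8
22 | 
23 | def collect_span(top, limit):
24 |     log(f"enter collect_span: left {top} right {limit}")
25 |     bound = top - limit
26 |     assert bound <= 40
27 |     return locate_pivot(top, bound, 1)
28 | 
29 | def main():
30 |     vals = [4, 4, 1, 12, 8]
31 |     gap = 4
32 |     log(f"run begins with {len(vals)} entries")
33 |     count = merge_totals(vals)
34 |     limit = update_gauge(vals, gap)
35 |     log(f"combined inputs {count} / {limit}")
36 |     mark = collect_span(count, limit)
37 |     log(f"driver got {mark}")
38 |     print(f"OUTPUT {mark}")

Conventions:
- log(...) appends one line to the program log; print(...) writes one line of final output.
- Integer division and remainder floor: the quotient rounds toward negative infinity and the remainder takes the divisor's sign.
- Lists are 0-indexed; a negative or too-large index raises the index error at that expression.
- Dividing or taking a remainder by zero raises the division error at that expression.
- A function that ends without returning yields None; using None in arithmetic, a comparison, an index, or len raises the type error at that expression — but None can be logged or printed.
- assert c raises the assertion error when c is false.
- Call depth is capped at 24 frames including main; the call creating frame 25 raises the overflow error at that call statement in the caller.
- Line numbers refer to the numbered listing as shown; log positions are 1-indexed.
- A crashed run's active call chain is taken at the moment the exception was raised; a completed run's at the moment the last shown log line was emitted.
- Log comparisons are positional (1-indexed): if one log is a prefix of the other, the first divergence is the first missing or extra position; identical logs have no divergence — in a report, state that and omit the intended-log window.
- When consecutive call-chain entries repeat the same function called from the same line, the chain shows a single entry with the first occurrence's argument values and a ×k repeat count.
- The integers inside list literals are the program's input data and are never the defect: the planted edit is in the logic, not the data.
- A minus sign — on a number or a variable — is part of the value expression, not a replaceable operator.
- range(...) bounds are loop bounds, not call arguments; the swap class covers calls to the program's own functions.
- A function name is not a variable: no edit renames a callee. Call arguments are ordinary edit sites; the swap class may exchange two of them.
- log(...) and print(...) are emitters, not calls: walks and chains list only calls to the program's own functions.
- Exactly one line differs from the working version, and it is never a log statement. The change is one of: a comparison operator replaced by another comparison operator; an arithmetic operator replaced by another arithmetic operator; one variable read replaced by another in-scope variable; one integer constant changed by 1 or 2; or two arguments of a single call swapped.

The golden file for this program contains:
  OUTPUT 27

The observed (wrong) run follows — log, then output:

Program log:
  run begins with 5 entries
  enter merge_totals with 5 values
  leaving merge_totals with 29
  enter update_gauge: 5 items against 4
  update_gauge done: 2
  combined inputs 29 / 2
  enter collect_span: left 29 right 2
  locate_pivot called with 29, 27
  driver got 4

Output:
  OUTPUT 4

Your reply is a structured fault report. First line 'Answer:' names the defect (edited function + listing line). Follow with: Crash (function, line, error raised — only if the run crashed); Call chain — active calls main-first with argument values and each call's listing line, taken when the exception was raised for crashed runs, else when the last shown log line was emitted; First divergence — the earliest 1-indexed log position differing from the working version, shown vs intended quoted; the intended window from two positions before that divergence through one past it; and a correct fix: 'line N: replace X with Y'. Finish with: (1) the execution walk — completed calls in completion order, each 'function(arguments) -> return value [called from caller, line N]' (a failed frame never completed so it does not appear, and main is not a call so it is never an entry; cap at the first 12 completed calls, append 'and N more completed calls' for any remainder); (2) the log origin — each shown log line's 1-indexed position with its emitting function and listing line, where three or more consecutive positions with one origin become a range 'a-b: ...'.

Answer: the defect is in locate_pivot at line 20.
Key observation: At log position 9 the runs split — shown 'driver got 4', but the working version logs 'driver got 27'.
Call chain: main.
First divergence: position 9 — shown 'driver got 4', intended 'driver got 27'.
Intended log window:
  7: enter collect_span: left 29 right 2
  8: locate_pivot called with 29, 27
  9: driver got 27
Execution walk:
  merge_totals([4, 4, 1, 12, 8]) -> 29  [called from main, line 33]
  update_gauge([4, 4, 1, 12, 8], 4) -> 2  [called from main, line 34]
  locate_pivot(29, 27, 1) -> 4  [called from collect_span, line 27]
  collect_span(29, 2) -> 4  [called from main, line 36]
Log origins:
  1 — main, line 32
  2 — merge_totals, line 2
  3 — merge_totals, line 6
  4 — update_gauge, line 10
  5 — update_gauge, line 15
  6 — main, line 35
  7 — collect_span, line 24
  8 — locate_pivot, line 19
  9 — main, line 37
A correct fix: line 20: replace `//` with `*`.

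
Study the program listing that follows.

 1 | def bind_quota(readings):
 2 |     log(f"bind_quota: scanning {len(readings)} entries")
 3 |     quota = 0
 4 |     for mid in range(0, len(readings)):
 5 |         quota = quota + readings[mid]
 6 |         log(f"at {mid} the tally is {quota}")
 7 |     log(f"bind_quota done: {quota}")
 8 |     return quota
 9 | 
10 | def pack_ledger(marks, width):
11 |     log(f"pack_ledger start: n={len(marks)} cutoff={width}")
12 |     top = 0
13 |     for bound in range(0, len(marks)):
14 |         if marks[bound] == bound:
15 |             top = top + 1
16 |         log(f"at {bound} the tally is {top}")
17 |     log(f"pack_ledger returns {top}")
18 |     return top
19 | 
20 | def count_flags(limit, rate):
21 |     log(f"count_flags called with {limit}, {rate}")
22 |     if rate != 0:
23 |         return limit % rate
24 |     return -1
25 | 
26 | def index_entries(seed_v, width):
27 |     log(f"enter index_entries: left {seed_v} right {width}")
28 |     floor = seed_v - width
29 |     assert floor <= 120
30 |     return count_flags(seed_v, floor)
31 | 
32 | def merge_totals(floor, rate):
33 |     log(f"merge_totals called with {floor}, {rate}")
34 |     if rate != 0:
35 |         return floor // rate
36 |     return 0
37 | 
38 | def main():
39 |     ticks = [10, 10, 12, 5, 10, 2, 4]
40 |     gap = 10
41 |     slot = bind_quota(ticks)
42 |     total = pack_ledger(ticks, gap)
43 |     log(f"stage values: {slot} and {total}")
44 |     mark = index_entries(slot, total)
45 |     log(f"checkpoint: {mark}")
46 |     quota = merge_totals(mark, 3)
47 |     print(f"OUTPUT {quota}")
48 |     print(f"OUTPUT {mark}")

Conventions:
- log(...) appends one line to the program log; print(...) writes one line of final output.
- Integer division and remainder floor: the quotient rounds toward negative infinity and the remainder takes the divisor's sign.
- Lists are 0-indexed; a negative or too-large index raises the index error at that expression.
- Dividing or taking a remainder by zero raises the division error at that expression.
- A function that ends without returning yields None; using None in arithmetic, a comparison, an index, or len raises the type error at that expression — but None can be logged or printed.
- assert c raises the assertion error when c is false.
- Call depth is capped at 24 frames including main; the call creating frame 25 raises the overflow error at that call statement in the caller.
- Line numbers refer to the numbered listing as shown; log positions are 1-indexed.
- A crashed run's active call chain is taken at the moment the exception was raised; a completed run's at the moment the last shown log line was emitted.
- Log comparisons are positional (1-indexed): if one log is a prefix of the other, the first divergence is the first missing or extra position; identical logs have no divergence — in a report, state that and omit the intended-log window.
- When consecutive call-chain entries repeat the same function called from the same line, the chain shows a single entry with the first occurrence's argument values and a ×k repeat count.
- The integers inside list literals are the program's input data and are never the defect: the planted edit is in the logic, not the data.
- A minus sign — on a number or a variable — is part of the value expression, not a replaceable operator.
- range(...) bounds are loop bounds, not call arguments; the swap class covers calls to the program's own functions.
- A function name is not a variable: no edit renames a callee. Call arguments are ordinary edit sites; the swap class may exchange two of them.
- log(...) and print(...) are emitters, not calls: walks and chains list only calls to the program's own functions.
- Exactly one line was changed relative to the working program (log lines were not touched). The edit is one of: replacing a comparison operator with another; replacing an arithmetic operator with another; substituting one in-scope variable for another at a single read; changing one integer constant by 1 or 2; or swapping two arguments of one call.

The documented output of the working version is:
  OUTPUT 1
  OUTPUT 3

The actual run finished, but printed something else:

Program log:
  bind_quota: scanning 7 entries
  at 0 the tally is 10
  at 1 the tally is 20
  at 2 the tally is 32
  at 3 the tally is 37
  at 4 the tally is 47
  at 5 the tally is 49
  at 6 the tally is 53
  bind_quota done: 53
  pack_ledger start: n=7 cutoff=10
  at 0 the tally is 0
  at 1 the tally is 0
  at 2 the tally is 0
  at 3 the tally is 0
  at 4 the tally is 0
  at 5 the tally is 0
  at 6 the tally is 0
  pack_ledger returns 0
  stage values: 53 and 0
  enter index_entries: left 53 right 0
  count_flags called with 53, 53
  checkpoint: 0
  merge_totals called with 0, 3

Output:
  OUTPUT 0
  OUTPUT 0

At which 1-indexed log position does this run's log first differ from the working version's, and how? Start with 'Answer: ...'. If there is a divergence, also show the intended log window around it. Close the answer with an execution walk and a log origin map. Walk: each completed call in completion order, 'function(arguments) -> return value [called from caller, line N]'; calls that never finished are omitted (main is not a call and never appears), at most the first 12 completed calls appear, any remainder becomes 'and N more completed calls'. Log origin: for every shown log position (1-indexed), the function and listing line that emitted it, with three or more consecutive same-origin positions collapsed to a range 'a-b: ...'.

Answer: position 11 — shown 'at 0 the tally is 0', intended 'at 0 the tally is 1'.
Intended log window:
  9: bind_quota done: 53
  10: pack_ledger start: n=7 cutoff=10
  11: at 0 the tally is 1
  12: at 1 the tally is 2
Execution walk:
  bind_quota([10, 10, 12, 5, 10, 2, 4]) -> 53  [called from main, line 41]
  pack_ledger([10, 10, 12, 5, 10, 2, 4], 10) -> 0  [called from main, line 42]
  count_flags(53, 53) -> 0  [called from index_entries, line 30]
  index_entries(53, 0) -> 0  [called from main, line 44]
  merge_totals(0, 3) -> 0  [called from main, line 46]
Log line origins:
  1: emitted by bind_quota (line 2)
  2-8: emitted by bind_quota (line 6)
  9: emitted by bind_quota (line 7)
  10: emitted by pack_ledger (line 11)
  11-17: emitted by pack_ledger (line 16)
  18: emitted by pack_ledger (line 17)
  19: emitted by main (line 43)
  20: emitted by index_entries (line 27)
  21: emitted by count_flags (line 21)
  22: emitted by main (line 45)
  23: emitted by merge_totals (line 33)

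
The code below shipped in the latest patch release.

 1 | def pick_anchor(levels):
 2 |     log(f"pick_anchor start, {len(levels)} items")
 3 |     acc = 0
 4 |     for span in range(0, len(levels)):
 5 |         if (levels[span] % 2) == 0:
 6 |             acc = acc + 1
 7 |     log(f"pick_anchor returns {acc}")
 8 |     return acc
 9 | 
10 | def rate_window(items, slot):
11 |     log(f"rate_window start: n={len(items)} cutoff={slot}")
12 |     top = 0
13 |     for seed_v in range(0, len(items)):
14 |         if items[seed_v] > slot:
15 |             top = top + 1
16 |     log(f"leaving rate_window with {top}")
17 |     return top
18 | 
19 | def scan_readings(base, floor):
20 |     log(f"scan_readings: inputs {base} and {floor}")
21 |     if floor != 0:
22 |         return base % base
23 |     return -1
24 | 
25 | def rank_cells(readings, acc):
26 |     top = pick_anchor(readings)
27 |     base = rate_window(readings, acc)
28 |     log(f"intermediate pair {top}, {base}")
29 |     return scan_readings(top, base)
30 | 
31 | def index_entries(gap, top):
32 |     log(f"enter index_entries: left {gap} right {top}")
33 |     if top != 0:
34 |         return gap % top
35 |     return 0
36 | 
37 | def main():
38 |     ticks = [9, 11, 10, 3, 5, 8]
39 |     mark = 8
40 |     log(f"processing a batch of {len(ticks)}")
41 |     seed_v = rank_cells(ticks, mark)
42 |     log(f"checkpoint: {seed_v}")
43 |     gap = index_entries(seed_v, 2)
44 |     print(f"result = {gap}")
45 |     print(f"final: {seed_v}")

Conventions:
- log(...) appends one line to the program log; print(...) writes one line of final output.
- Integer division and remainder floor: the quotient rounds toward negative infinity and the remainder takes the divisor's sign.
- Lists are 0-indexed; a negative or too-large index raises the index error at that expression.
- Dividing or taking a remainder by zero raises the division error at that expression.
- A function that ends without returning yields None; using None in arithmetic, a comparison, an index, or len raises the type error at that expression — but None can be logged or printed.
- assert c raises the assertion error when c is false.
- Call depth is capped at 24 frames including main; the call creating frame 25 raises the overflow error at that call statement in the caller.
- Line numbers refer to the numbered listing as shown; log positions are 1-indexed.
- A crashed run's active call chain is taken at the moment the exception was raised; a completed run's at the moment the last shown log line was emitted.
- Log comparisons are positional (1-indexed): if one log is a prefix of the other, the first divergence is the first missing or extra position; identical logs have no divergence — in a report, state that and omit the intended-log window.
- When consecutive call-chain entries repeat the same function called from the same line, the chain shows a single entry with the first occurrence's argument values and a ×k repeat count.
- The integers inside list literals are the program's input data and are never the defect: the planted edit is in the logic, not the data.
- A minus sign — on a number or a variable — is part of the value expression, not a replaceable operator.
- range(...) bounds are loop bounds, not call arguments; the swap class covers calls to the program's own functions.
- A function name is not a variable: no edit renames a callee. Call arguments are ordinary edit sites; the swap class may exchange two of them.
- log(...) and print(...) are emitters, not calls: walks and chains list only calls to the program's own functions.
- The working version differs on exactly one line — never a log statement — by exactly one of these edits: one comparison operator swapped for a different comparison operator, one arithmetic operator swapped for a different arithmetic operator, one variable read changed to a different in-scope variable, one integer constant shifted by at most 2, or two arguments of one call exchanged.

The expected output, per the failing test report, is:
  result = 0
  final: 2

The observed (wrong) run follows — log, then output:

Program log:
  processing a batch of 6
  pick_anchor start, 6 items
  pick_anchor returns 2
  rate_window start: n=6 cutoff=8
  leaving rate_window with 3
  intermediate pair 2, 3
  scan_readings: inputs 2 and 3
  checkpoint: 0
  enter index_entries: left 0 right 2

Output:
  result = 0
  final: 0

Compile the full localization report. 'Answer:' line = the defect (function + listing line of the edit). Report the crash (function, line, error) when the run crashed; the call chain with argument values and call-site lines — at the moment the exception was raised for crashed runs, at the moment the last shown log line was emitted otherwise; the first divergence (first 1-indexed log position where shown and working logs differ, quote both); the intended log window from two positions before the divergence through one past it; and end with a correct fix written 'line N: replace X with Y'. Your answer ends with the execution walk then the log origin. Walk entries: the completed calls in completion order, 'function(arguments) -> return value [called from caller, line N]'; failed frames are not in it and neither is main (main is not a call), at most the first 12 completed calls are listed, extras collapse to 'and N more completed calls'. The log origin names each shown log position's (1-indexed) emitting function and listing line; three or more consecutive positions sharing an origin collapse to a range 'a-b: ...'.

Answer: the defect is in scan_readings at line 22.
Key fact: At log position 8 the runs split — shown 'checkpoint: 0', but the working version logs 'checkpoint: 2'.
Call chain: main -> index_entries(0, 2) (called at line 43).
First divergence: position 8; shown 'checkpoint: 0' vs intended 'checkpoint: 2'.
Intended log window:
  6: intermediate pair 2, 3
  7: scan_readings: inputs 2 and 3
  8: checkpoint: 2
  9: enter index_entries: left 2 right 2
Execution walk:
  pick_anchor([9, 11, 10, 3, 5, 8]) -> 2  [called from rank_cells, line 26]
  rate_window([9, 11, 10, 3, 5, 8], 8) -> 3  [called from rank_cells, line 27]
  scan_readings(2, 3) -> 0  [called from rank_cells, line 29]
  rank_cells([9, 11, 10, 3, 5, 8], 8) -> 0  [called from main, line 41]
  index_entries(0, 2) -> 0  [called from main, line 43]
Log line origins:
  1: emitted by main (line 40)
  2: emitted by pick_anchor (line 2)
  3: emitted by pick_anchor (line 7)
  4: emitted by rate_window (line 11)
  5: emitted by rate_window (line 16)
  6: emitted by rank_cells (line 28)
  7: emitted by scan_readings (line 20)
  8: emitted by main (line 42)
  9: emitted by index_entries (line 32)
A correct fix: line 22: replace `base % base` with `base % floor`.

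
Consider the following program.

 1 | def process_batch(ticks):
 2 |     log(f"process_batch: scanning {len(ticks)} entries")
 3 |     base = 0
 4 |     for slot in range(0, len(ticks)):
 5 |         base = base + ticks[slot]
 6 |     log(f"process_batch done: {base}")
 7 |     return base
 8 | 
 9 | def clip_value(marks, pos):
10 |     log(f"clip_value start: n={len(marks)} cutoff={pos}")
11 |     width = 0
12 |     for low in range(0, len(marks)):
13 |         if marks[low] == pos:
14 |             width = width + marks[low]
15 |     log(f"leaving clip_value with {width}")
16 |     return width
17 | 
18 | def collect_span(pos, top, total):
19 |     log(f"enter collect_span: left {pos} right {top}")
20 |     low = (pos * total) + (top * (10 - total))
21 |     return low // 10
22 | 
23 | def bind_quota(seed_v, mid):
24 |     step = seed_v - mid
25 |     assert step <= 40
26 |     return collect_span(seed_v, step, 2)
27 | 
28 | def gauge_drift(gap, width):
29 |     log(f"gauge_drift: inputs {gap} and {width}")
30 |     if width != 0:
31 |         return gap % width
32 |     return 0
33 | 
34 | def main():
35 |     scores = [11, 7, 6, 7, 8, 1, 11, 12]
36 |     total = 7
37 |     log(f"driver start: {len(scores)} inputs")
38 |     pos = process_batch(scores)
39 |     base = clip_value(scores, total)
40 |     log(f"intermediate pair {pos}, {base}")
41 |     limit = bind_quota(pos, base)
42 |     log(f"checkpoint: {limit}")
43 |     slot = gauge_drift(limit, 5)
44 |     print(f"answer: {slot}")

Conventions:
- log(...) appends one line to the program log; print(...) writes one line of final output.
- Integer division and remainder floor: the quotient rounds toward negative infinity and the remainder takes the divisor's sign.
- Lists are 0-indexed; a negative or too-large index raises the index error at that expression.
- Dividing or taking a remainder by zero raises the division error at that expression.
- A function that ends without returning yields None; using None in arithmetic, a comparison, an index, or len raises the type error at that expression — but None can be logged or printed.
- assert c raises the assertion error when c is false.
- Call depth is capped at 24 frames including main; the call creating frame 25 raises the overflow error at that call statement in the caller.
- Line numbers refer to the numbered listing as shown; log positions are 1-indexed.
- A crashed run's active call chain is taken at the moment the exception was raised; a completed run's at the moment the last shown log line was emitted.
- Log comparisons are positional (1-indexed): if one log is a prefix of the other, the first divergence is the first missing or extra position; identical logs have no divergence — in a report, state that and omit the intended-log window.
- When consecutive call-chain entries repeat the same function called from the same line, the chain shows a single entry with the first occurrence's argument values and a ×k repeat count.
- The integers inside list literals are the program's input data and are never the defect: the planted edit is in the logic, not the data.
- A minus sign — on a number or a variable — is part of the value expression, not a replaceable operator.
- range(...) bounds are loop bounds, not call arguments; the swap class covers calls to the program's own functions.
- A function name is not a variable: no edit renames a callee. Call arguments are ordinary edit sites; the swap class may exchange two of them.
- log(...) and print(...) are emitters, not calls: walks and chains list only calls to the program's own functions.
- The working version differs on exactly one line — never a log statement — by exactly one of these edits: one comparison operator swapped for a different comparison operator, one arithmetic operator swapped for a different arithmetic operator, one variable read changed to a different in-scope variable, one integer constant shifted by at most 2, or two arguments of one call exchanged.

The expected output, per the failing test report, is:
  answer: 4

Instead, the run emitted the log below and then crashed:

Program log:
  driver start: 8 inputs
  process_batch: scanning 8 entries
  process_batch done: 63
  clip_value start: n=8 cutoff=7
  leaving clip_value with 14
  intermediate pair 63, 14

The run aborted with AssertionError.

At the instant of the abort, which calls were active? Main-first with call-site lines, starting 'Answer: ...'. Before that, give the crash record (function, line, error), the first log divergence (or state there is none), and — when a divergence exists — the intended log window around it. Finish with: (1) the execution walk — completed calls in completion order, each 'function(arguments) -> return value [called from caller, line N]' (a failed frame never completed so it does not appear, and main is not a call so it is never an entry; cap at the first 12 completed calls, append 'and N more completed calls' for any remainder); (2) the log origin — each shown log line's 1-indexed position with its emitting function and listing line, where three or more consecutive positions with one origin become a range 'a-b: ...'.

Answer: main -> bind_quota (called at line 41).
Key observation: At log position 5 the runs split — shown 'leaving clip_value with 14', but the working version logs 'leaving clip_value with 42'.
Crash: bind_quota, line 25, AssertionError.
First divergence: position 5 — shown 'leaving clip_value with 14', intended 'leaving clip_value with 42'.
Intended log window:
  3: process_batch done: 63
  4: clip_value start: n=8 cutoff=7
  5: leaving clip_value with 42
  6: intermediate pair 63, 42
Execution walk:
  process_batch([11, 7, 6, 7, 8, 1, 11, 12]) -> 63  [called from main, line 38]
  clip_value([11, 7, 6, 7, 8, 1, 11, 12], 7) -> 14  [called from main, line 39]
Log origin:
  1 — main, line 37
  2 — process_batch, line 2
  3 — process_batch, line 6
  4 — clip_value, line 10
  5 — clip_value, line 15
  6 — main, line 40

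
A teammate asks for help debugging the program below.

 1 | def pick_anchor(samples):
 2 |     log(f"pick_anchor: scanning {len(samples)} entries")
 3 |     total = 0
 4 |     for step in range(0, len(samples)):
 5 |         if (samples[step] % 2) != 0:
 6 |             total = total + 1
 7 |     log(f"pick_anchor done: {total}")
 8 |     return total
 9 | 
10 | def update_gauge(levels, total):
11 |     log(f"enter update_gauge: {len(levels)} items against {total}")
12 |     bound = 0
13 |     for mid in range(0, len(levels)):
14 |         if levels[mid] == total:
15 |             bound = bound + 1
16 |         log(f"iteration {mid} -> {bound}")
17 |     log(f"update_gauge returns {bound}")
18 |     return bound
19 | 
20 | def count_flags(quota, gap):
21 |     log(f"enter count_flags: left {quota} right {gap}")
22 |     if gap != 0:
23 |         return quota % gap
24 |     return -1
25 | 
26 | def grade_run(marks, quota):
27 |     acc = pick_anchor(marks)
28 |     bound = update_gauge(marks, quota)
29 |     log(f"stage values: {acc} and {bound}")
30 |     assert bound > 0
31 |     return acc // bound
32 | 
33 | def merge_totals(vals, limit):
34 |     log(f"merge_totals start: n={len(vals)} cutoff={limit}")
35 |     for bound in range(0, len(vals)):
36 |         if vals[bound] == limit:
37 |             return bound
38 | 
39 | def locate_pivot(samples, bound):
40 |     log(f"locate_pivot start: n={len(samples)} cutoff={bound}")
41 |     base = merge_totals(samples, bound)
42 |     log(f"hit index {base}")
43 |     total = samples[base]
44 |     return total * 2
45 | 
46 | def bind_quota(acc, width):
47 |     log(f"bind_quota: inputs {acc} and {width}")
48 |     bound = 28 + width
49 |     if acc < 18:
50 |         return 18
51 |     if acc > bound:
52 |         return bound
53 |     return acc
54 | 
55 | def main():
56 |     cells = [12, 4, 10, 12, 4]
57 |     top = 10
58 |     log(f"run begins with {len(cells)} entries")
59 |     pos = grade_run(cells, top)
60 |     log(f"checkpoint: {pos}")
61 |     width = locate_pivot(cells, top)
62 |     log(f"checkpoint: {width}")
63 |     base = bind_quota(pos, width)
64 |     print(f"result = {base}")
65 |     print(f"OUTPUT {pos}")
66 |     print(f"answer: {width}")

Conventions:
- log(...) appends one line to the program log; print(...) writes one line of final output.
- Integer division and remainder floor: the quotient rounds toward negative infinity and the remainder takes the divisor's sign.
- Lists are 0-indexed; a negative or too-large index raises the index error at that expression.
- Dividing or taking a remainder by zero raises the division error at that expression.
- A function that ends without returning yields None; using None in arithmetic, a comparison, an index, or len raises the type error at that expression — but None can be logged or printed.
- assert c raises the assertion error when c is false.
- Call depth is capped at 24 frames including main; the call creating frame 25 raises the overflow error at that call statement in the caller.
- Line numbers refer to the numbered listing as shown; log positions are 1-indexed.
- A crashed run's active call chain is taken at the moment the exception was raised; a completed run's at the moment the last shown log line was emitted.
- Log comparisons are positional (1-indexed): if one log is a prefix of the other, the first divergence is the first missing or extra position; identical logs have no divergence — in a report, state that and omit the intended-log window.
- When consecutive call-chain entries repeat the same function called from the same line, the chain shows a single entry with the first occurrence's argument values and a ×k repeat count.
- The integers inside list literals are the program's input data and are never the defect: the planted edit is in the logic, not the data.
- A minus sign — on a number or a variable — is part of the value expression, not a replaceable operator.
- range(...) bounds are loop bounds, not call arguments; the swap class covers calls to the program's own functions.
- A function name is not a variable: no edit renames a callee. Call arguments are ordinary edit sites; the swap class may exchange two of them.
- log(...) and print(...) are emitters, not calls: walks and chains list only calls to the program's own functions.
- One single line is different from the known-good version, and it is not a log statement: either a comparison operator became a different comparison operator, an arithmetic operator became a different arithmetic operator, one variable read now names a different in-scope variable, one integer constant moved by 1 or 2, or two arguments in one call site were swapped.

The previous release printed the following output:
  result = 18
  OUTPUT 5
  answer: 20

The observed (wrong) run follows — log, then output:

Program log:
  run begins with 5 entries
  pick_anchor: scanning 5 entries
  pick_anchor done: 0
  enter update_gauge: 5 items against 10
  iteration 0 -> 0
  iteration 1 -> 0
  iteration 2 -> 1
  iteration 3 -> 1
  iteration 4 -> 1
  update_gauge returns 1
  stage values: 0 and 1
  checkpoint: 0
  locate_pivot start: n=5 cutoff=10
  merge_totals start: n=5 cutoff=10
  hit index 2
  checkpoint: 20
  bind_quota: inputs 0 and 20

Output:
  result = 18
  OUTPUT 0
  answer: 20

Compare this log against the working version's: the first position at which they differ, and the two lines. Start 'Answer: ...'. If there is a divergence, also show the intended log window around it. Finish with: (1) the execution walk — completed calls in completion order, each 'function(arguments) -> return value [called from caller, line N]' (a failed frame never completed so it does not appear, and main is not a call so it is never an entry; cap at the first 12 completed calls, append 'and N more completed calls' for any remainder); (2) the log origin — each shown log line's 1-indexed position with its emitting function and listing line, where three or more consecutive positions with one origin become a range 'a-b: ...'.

Answer: at position 3 the run shows 'pick_anchor done: 0' where the working version logs 'pick_anchor done: 5'.
Intended log window:
  1: run begins with 5 entries
  2: pick_anchor: scanning 5 entries
  3: pick_anchor done: 5
  4: enter update_gauge: 5 items against 10
Execution walk:
  pick_anchor([12, 4, 10, 12, 4]) -> 0  [called from grade_run, line 27]
  update_gauge([12, 4, 10, 12, 4], 10) -> 1  [called from grade_run, line 28]
  grade_run([12, 4, 10, 12, 4], 10) -> 0  [called from main, line 59]
  merge_totals([12, 4, 10, 12, 4], 10) -> 2  [called from locate_pivot, line 41]
  locate_pivot([12, 4, 10, 12, 4], 10) -> 20  [called from main, line 61]
  bind_quota(0, 20) -> 18  [called from main, line 63]
Log origin:
  1 — main, line 58
  2 — pick_anchor, line 2
  3 — pick_anchor, line 7
  4 — update_gauge, line 11
  5-9 — update_gauge, line 16
  10 — update_gauge, line 17
  11 — grade_run, line 29
  12 — main, line 60
  13 — locate_pivot, line 40
  14 — merge_totals, line 34
  15 — locate_pivot, line 42
  16 — main, line 62
  17 — bind_quota, line 47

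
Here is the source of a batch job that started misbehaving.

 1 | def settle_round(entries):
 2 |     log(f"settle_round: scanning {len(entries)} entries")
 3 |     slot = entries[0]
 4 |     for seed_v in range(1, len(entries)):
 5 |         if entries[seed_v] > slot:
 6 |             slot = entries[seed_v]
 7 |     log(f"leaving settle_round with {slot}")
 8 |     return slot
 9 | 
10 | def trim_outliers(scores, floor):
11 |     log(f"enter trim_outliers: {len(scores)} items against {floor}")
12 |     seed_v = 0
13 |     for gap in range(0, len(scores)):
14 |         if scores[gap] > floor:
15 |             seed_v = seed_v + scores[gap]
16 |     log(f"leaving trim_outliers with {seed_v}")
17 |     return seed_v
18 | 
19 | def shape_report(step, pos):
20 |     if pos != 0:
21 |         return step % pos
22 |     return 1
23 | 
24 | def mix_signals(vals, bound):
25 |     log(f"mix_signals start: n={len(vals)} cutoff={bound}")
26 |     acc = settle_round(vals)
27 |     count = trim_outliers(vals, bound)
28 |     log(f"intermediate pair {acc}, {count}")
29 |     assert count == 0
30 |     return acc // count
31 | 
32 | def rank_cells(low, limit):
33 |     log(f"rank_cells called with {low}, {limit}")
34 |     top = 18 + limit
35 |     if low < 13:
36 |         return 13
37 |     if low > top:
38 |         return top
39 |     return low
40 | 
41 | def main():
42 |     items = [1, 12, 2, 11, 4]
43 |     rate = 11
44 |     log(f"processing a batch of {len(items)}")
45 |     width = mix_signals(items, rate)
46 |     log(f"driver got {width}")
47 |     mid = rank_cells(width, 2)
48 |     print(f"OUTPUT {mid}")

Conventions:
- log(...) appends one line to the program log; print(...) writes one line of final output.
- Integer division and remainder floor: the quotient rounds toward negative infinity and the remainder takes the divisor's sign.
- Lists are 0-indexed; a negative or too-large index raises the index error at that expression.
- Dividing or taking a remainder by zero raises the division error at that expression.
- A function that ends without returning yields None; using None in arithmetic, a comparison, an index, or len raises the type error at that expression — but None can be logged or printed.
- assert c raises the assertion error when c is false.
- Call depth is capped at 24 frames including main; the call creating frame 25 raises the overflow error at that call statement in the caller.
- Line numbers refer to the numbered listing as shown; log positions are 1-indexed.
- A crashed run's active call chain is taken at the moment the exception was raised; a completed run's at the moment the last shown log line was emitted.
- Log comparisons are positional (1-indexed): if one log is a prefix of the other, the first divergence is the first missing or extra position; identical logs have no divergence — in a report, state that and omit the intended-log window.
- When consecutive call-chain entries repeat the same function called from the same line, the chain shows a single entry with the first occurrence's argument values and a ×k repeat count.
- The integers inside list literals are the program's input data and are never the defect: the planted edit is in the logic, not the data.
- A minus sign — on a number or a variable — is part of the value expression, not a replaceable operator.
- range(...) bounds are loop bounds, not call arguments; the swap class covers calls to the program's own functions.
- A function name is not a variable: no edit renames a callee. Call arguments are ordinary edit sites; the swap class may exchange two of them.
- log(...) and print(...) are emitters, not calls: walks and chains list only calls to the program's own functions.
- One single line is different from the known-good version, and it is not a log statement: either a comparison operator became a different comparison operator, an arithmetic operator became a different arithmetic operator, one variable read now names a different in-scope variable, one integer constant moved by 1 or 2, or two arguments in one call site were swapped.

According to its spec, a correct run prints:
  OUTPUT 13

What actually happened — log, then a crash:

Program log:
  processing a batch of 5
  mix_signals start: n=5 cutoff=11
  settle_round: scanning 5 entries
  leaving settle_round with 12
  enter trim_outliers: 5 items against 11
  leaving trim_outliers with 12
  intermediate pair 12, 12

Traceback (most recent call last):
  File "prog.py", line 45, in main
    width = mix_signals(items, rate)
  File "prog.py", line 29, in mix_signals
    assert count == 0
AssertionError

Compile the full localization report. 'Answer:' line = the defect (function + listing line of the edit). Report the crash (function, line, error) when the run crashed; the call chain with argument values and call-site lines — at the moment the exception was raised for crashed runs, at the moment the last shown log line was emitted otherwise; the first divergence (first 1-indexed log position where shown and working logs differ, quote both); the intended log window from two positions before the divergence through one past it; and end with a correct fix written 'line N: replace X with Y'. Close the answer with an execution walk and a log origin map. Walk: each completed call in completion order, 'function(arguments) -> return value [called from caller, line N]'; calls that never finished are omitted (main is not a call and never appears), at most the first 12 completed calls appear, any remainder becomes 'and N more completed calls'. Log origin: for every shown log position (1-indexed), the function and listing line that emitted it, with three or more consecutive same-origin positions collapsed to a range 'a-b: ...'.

Answer: the defect is in mix_signals at line 29.
Core observation: The shown log is a 7-line prefix of the intended one, whose next entry is 'driver got 1'.
Crash: mix_signals, line 29, AssertionError.
Call chain: main -> mix_signals([1, 12, 2, 11, 4], 11) (called at line 45).
First divergence: position 8 — after 7 matching lines the faulty run goes silent; intended next line 'driver got 1'.
Intended log window:
  6: leaving trim_outliers with 12
  7: intermediate pair 12, 12
  8: driver got 1
  9: rank_cells called with 1, 2
Execution walk:
  settle_round([1, 12, 2, 11, 4]) -> 12  [called from mix_signals, line 26]
  trim_outliers([1, 12, 2, 11, 4], 11) -> 12  [called from mix_signals, line 27]
Origin of each log line:
  1: emitted by main (line 44)
  2: emitted by mix_signals (line 25)
  3: emitted by settle_round (line 2)
  4: emitted by settle_round (line 7)
  5: emitted by trim_outliers (line 11)
  6: emitted by trim_outliers (line 16)
  7: emitted by mix_signals (line 28)
A correct fix: line 29: replace `==` with `>`.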